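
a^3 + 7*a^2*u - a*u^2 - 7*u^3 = (a - u)*(a + u)*(a + 7*u)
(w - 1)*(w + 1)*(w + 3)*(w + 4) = w^4 + 7*w^3 + 11*w^2 - 7*w - 12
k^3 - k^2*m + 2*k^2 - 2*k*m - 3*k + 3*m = (k - 1)*(k + 3)*(k - m)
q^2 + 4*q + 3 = (q + 1)*(q + 3)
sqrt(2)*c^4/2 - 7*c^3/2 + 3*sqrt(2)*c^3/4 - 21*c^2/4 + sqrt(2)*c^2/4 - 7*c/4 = c*(c + 1/2)*(c - 7*sqrt(2)/2)*(sqrt(2)*c/2 + sqrt(2)/2)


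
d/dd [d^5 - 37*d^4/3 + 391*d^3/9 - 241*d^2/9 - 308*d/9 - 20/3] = 5*d^4 - 148*d^3/3 + 391*d^2/3 - 482*d/9 - 308/9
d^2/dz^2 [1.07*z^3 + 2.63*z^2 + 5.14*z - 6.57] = 6.42*z + 5.26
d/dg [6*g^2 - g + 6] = 12*g - 1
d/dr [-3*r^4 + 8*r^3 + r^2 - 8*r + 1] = -12*r^3 + 24*r^2 + 2*r - 8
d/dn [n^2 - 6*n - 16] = 2*n - 6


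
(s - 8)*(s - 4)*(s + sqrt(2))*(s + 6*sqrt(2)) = s^4 - 12*s^3 + 7*sqrt(2)*s^3 - 84*sqrt(2)*s^2 + 44*s^2 - 144*s + 224*sqrt(2)*s + 384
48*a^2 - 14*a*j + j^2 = (-8*a + j)*(-6*a + j)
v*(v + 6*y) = v^2 + 6*v*y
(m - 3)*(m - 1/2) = m^2 - 7*m/2 + 3/2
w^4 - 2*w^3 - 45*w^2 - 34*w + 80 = (w - 8)*(w - 1)*(w + 2)*(w + 5)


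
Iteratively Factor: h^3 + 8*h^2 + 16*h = (h)*(h^2 + 8*h + 16) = h*(h + 4)*(h + 4)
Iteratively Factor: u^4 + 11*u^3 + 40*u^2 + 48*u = (u + 4)*(u^3 + 7*u^2 + 12*u) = (u + 4)^2*(u^2 + 3*u) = u*(u + 4)^2*(u + 3)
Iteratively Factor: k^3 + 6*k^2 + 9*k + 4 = (k + 1)*(k^2 + 5*k + 4) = (k + 1)*(k + 4)*(k + 1)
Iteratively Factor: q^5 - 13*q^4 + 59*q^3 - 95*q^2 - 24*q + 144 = (q - 3)*(q^4 - 10*q^3 + 29*q^2 - 8*q - 48) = (q - 3)^2*(q^3 - 7*q^2 + 8*q + 16) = (q - 4)*(q - 3)^2*(q^2 - 3*q - 4) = (q - 4)^2*(q - 3)^2*(q + 1)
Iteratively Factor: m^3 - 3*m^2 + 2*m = (m - 2)*(m^2 - m) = m*(m - 2)*(m - 1)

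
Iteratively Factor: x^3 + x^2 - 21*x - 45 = (x + 3)*(x^2 - 2*x - 15) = (x + 3)^2*(x - 5)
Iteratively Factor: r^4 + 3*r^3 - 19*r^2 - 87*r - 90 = (r + 3)*(r^3 - 19*r - 30) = (r - 5)*(r + 3)*(r^2 + 5*r + 6) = (r - 5)*(r + 2)*(r + 3)*(r + 3)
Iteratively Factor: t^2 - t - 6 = (t + 2)*(t - 3)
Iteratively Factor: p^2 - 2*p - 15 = (p - 5)*(p + 3)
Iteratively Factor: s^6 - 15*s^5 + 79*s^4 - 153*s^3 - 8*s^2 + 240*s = (s)*(s^5 - 15*s^4 + 79*s^3 - 153*s^2 - 8*s + 240) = s*(s - 5)*(s^4 - 10*s^3 + 29*s^2 - 8*s - 48) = s*(s - 5)*(s + 1)*(s^3 - 11*s^2 + 40*s - 48) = s*(s - 5)*(s - 3)*(s + 1)*(s^2 - 8*s + 16) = s*(s - 5)*(s - 4)*(s - 3)*(s + 1)*(s - 4)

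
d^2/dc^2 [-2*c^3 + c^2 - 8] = 2 - 12*c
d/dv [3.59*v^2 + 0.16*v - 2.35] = 7.18*v + 0.16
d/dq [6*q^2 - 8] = 12*q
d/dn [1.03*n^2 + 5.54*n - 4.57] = 2.06*n + 5.54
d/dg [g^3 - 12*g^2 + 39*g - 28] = 3*g^2 - 24*g + 39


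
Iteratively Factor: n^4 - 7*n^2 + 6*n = (n - 2)*(n^3 + 2*n^2 - 3*n) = (n - 2)*(n - 1)*(n^2 + 3*n) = n*(n - 2)*(n - 1)*(n + 3)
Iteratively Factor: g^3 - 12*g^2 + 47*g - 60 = (g - 3)*(g^2 - 9*g + 20) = (g - 4)*(g - 3)*(g - 5)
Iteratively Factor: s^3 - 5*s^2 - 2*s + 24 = (s + 2)*(s^2 - 7*s + 12) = (s - 4)*(s + 2)*(s - 3)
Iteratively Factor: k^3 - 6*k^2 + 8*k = (k - 2)*(k^2 - 4*k) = k*(k - 2)*(k - 4)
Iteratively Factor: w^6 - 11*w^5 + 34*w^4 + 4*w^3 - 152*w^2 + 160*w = (w - 2)*(w^5 - 9*w^4 + 16*w^3 + 36*w^2 - 80*w) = (w - 2)*(w + 2)*(w^4 - 11*w^3 + 38*w^2 - 40*w) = (w - 2)^2*(w + 2)*(w^3 - 9*w^2 + 20*w) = (w - 4)*(w - 2)^2*(w + 2)*(w^2 - 5*w) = (w - 5)*(w - 4)*(w - 2)^2*(w + 2)*(w)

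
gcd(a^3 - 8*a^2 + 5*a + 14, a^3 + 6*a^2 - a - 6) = a + 1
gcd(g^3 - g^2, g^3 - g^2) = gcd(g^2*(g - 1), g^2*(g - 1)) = g^3 - g^2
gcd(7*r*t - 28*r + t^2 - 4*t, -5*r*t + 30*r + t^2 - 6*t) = 1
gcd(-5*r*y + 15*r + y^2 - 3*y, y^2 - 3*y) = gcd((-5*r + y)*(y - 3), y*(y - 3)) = y - 3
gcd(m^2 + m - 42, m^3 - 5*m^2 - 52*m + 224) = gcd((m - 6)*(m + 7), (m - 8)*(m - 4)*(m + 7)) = m + 7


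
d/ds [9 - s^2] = -2*s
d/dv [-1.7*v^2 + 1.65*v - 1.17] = 1.65 - 3.4*v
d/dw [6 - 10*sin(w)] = -10*cos(w)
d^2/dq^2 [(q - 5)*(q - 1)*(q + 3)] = 6*q - 6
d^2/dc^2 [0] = 0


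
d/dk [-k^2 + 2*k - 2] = 2 - 2*k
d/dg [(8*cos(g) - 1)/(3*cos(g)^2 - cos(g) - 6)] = (-24*sin(g)^2 - 6*cos(g) + 73)*sin(g)/(-3*cos(g)^2 + cos(g) + 6)^2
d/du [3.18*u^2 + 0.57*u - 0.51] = 6.36*u + 0.57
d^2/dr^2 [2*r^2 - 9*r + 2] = 4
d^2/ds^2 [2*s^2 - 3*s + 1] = 4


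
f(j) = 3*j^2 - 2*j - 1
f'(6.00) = 34.00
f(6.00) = 95.00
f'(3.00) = 16.00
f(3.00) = 20.00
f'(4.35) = 24.10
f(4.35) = 47.07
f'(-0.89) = -7.34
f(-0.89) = 3.16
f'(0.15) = -1.10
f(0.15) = -1.23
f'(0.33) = -0.02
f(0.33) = -1.33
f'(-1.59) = -11.54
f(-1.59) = 9.76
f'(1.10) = 4.60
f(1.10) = 0.43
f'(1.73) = 8.38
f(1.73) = 4.52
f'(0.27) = -0.38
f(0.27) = -1.32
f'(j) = 6*j - 2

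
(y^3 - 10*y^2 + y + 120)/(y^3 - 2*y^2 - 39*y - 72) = (y - 5)/(y + 3)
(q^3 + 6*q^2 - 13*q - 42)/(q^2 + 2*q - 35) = (q^2 - q - 6)/(q - 5)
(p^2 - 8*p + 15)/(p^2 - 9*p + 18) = (p - 5)/(p - 6)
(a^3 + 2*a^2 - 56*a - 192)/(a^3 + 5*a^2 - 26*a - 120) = (a - 8)/(a - 5)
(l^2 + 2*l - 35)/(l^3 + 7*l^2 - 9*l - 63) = (l - 5)/(l^2 - 9)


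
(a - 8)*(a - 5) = a^2 - 13*a + 40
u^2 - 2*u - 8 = (u - 4)*(u + 2)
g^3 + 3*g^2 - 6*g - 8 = (g - 2)*(g + 1)*(g + 4)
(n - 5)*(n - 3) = n^2 - 8*n + 15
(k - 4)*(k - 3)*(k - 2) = k^3 - 9*k^2 + 26*k - 24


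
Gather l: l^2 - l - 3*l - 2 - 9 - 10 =l^2 - 4*l - 21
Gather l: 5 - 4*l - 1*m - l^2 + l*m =-l^2 + l*(m - 4) - m + 5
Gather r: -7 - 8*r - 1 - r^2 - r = -r^2 - 9*r - 8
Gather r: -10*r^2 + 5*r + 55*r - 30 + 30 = -10*r^2 + 60*r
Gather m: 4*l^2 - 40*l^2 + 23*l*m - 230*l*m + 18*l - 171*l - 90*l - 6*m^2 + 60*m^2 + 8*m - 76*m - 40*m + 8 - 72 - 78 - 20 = -36*l^2 - 243*l + 54*m^2 + m*(-207*l - 108) - 162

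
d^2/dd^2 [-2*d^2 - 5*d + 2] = -4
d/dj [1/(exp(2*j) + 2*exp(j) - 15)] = -2*(exp(j) + 1)*exp(j)/(exp(2*j) + 2*exp(j) - 15)^2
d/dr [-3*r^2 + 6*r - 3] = 6 - 6*r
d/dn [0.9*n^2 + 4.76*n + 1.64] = 1.8*n + 4.76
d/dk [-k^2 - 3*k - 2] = -2*k - 3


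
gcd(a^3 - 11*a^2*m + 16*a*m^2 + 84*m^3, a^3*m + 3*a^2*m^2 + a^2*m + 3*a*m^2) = 1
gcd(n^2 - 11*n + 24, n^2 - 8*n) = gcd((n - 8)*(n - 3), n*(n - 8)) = n - 8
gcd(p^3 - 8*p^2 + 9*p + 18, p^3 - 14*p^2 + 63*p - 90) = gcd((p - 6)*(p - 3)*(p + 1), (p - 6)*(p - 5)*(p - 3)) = p^2 - 9*p + 18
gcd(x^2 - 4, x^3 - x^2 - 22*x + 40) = x - 2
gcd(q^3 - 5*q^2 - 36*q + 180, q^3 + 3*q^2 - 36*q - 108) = q^2 - 36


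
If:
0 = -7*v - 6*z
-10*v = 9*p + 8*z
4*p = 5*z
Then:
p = 0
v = 0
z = 0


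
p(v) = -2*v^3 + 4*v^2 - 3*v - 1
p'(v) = -6*v^2 + 8*v - 3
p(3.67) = -57.00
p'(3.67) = -54.45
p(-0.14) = -0.50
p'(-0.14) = -4.24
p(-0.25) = 0.03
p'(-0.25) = -5.38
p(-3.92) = 192.70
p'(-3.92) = -126.56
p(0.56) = -1.78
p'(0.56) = -0.40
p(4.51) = -116.64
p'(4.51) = -88.96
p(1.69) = -4.30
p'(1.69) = -6.62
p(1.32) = -2.59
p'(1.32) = -2.89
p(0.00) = -1.00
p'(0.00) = -3.00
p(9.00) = -1162.00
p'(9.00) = -417.00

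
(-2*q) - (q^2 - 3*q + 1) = -q^2 + q - 1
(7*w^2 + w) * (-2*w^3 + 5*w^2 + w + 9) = -14*w^5 + 33*w^4 + 12*w^3 + 64*w^2 + 9*w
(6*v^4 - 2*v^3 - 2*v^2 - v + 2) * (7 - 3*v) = -18*v^5 + 48*v^4 - 8*v^3 - 11*v^2 - 13*v + 14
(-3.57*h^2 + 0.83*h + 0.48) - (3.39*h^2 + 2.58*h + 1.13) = -6.96*h^2 - 1.75*h - 0.65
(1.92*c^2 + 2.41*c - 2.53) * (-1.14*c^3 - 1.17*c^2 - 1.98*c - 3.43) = -2.1888*c^5 - 4.9938*c^4 - 3.7371*c^3 - 8.3973*c^2 - 3.2569*c + 8.6779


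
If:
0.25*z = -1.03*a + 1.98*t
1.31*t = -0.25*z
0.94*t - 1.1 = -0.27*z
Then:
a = -7.40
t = -2.32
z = 12.14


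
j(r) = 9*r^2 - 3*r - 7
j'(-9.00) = -165.00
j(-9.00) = 749.00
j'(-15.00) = -273.00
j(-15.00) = 2063.00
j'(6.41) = 112.38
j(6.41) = 343.56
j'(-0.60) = -13.80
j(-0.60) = -1.96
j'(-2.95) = -56.10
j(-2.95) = 80.17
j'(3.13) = 53.34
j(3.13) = 71.78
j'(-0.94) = -19.92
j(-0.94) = 3.77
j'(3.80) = 65.40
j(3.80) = 111.56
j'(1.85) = 30.30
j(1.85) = 18.25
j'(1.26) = 19.68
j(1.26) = 3.51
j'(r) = 18*r - 3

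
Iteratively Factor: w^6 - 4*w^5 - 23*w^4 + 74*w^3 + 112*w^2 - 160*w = (w + 4)*(w^5 - 8*w^4 + 9*w^3 + 38*w^2 - 40*w) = (w - 1)*(w + 4)*(w^4 - 7*w^3 + 2*w^2 + 40*w) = (w - 5)*(w - 1)*(w + 4)*(w^3 - 2*w^2 - 8*w) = (w - 5)*(w - 4)*(w - 1)*(w + 4)*(w^2 + 2*w) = w*(w - 5)*(w - 4)*(w - 1)*(w + 4)*(w + 2)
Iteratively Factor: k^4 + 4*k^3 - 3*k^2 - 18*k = (k + 3)*(k^3 + k^2 - 6*k) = k*(k + 3)*(k^2 + k - 6) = k*(k + 3)^2*(k - 2)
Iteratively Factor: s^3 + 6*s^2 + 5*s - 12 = (s + 3)*(s^2 + 3*s - 4) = (s + 3)*(s + 4)*(s - 1)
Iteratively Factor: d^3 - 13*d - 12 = (d + 1)*(d^2 - d - 12) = (d + 1)*(d + 3)*(d - 4)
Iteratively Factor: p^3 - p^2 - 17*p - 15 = (p + 3)*(p^2 - 4*p - 5) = (p - 5)*(p + 3)*(p + 1)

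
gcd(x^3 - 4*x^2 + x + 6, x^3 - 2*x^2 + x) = 1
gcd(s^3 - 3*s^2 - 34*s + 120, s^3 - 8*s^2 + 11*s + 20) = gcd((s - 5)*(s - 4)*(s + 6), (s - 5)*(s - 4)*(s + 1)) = s^2 - 9*s + 20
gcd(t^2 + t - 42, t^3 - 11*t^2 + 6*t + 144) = t - 6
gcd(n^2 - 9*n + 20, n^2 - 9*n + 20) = n^2 - 9*n + 20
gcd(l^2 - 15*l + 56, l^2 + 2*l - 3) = 1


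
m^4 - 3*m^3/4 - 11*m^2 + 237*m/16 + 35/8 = (m - 5/2)*(m - 2)*(m + 1/4)*(m + 7/2)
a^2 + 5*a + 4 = (a + 1)*(a + 4)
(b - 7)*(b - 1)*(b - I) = b^3 - 8*b^2 - I*b^2 + 7*b + 8*I*b - 7*I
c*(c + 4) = c^2 + 4*c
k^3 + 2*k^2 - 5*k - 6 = (k - 2)*(k + 1)*(k + 3)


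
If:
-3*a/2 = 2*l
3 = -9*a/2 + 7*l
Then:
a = -4/13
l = 3/13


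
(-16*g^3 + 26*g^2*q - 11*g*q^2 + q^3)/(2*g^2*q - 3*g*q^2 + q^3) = (-8*g + q)/q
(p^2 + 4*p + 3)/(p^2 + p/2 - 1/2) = 2*(p + 3)/(2*p - 1)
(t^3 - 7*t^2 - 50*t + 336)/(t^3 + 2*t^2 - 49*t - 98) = (t^2 - 14*t + 48)/(t^2 - 5*t - 14)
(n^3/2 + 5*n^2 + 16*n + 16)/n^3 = 1/2 + 5/n + 16/n^2 + 16/n^3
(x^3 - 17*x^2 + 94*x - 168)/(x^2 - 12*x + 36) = (x^2 - 11*x + 28)/(x - 6)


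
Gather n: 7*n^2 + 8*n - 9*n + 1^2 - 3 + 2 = 7*n^2 - n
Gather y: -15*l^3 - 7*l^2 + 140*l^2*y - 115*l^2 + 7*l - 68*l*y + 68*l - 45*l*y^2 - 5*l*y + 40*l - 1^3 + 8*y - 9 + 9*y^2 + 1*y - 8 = -15*l^3 - 122*l^2 + 115*l + y^2*(9 - 45*l) + y*(140*l^2 - 73*l + 9) - 18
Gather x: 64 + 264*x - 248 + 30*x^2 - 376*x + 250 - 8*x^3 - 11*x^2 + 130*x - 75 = -8*x^3 + 19*x^2 + 18*x - 9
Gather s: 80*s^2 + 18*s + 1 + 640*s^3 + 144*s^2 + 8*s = 640*s^3 + 224*s^2 + 26*s + 1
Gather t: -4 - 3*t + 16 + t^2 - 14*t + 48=t^2 - 17*t + 60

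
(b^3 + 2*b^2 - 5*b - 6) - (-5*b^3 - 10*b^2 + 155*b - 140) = 6*b^3 + 12*b^2 - 160*b + 134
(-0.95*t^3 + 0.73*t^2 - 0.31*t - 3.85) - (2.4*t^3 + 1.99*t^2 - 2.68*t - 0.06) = -3.35*t^3 - 1.26*t^2 + 2.37*t - 3.79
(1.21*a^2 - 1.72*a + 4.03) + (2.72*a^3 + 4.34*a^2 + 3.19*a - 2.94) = 2.72*a^3 + 5.55*a^2 + 1.47*a + 1.09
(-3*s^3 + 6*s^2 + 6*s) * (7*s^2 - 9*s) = -21*s^5 + 69*s^4 - 12*s^3 - 54*s^2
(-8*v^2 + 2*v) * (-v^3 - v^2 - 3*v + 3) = 8*v^5 + 6*v^4 + 22*v^3 - 30*v^2 + 6*v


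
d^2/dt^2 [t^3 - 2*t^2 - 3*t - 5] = 6*t - 4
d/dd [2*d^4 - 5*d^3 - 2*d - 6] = 8*d^3 - 15*d^2 - 2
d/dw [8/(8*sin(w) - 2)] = -16*cos(w)/(4*sin(w) - 1)^2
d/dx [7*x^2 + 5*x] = 14*x + 5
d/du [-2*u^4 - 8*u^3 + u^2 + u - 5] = -8*u^3 - 24*u^2 + 2*u + 1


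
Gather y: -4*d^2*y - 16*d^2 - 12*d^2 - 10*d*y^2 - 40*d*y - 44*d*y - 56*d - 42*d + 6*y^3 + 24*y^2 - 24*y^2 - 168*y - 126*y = -28*d^2 - 10*d*y^2 - 98*d + 6*y^3 + y*(-4*d^2 - 84*d - 294)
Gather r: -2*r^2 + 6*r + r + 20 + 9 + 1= -2*r^2 + 7*r + 30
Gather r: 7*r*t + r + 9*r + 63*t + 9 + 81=r*(7*t + 10) + 63*t + 90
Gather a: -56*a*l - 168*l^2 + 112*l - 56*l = -56*a*l - 168*l^2 + 56*l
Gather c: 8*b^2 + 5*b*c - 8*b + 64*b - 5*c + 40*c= 8*b^2 + 56*b + c*(5*b + 35)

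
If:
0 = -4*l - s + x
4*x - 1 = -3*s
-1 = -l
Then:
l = 1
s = -15/7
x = 13/7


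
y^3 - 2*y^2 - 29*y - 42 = (y - 7)*(y + 2)*(y + 3)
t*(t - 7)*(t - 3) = t^3 - 10*t^2 + 21*t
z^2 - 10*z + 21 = (z - 7)*(z - 3)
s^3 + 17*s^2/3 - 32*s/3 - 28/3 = (s - 2)*(s + 2/3)*(s + 7)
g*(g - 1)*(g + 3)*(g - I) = g^4 + 2*g^3 - I*g^3 - 3*g^2 - 2*I*g^2 + 3*I*g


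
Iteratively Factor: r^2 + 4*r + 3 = (r + 3)*(r + 1)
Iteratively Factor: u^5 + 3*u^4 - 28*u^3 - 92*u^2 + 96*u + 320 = (u + 4)*(u^4 - u^3 - 24*u^2 + 4*u + 80) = (u - 5)*(u + 4)*(u^3 + 4*u^2 - 4*u - 16) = (u - 5)*(u + 4)^2*(u^2 - 4) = (u - 5)*(u - 2)*(u + 4)^2*(u + 2)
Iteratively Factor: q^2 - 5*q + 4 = (q - 4)*(q - 1)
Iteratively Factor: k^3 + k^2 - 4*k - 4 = (k + 2)*(k^2 - k - 2) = (k + 1)*(k + 2)*(k - 2)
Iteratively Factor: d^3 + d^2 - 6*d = (d + 3)*(d^2 - 2*d) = d*(d + 3)*(d - 2)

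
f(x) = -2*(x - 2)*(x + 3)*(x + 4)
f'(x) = -2*(x - 2)*(x + 3) - 2*(x - 2)*(x + 4) - 2*(x + 3)*(x + 4) = -6*x^2 - 20*x + 4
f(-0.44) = 44.47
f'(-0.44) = 11.64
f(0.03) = 48.11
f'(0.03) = 3.39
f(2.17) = -10.85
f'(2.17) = -67.65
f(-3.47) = -2.73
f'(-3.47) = 1.15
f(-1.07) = 34.72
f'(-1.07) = 18.53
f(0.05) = 48.17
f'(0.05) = 2.98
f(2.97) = -80.73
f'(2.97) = -108.33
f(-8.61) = 548.79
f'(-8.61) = -268.59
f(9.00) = -2184.00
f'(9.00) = -662.00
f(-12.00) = 2016.00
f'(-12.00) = -620.00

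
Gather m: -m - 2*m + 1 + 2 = 3 - 3*m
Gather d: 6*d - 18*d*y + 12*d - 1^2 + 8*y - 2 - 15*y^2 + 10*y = d*(18 - 18*y) - 15*y^2 + 18*y - 3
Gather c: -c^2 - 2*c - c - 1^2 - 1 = -c^2 - 3*c - 2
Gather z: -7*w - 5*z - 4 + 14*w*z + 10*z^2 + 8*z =-7*w + 10*z^2 + z*(14*w + 3) - 4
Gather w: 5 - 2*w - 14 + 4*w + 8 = 2*w - 1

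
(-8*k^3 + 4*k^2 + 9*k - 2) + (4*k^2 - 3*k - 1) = -8*k^3 + 8*k^2 + 6*k - 3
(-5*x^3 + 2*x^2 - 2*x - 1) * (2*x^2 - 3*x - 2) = -10*x^5 + 19*x^4 + 7*x + 2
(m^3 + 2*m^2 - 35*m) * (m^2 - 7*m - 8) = m^5 - 5*m^4 - 57*m^3 + 229*m^2 + 280*m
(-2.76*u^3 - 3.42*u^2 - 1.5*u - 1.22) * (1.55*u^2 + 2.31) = -4.278*u^5 - 5.301*u^4 - 8.7006*u^3 - 9.7912*u^2 - 3.465*u - 2.8182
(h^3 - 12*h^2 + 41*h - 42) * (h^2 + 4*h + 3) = h^5 - 8*h^4 - 4*h^3 + 86*h^2 - 45*h - 126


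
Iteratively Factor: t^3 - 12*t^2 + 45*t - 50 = (t - 5)*(t^2 - 7*t + 10) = (t - 5)^2*(t - 2)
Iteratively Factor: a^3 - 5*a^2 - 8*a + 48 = (a + 3)*(a^2 - 8*a + 16) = (a - 4)*(a + 3)*(a - 4)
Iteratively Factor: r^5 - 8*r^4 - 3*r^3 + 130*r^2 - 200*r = (r - 2)*(r^4 - 6*r^3 - 15*r^2 + 100*r) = (r - 2)*(r + 4)*(r^3 - 10*r^2 + 25*r) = (r - 5)*(r - 2)*(r + 4)*(r^2 - 5*r) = r*(r - 5)*(r - 2)*(r + 4)*(r - 5)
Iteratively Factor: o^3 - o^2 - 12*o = (o - 4)*(o^2 + 3*o) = o*(o - 4)*(o + 3)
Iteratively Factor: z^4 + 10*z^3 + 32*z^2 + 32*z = (z + 4)*(z^3 + 6*z^2 + 8*z) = z*(z + 4)*(z^2 + 6*z + 8) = z*(z + 2)*(z + 4)*(z + 4)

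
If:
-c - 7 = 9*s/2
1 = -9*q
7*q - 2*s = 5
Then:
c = 6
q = -1/9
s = -26/9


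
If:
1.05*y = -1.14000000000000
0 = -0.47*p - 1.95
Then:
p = -4.15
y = -1.09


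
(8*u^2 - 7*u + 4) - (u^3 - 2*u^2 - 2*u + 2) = -u^3 + 10*u^2 - 5*u + 2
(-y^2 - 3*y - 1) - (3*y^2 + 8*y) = -4*y^2 - 11*y - 1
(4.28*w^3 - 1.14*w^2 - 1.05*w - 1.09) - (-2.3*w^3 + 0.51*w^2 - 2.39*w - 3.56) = 6.58*w^3 - 1.65*w^2 + 1.34*w + 2.47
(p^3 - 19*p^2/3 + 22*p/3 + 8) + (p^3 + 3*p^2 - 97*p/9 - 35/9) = 2*p^3 - 10*p^2/3 - 31*p/9 + 37/9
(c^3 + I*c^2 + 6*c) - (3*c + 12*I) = c^3 + I*c^2 + 3*c - 12*I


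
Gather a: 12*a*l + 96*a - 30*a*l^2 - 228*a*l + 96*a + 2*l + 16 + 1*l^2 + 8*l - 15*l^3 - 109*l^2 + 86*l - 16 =a*(-30*l^2 - 216*l + 192) - 15*l^3 - 108*l^2 + 96*l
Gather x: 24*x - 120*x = -96*x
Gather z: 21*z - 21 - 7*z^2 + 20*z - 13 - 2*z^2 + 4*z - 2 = -9*z^2 + 45*z - 36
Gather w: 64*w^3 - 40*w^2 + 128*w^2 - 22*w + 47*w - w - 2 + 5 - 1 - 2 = 64*w^3 + 88*w^2 + 24*w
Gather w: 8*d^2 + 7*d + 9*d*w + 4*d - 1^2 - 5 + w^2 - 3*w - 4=8*d^2 + 11*d + w^2 + w*(9*d - 3) - 10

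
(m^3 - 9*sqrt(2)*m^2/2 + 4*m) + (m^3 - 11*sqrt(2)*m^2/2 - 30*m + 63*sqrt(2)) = 2*m^3 - 10*sqrt(2)*m^2 - 26*m + 63*sqrt(2)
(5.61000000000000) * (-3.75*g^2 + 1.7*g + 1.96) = -21.0375*g^2 + 9.537*g + 10.9956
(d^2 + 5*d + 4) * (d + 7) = d^3 + 12*d^2 + 39*d + 28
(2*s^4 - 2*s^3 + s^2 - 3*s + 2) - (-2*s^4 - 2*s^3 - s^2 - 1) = 4*s^4 + 2*s^2 - 3*s + 3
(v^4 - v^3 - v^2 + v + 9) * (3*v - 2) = 3*v^5 - 5*v^4 - v^3 + 5*v^2 + 25*v - 18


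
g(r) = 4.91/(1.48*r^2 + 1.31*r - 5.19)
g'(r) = 4.91*(-2.96*r - 1.31)/(1.48*r^2 + 1.31*r - 5.19)^2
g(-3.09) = 1.00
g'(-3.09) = 1.61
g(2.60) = 0.60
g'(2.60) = -0.65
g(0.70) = -1.38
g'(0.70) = -1.32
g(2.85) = 0.46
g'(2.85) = -0.43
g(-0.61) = -0.90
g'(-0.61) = 0.08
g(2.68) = 0.55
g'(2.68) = -0.57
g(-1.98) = -2.48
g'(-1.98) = 5.69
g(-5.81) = 0.13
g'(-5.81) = 0.06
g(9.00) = 0.04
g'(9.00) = -0.01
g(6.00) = 0.09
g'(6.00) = -0.03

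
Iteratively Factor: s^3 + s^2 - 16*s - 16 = (s - 4)*(s^2 + 5*s + 4) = (s - 4)*(s + 1)*(s + 4)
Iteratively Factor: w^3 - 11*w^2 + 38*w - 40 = (w - 4)*(w^2 - 7*w + 10) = (w - 4)*(w - 2)*(w - 5)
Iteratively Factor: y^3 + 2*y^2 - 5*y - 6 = (y - 2)*(y^2 + 4*y + 3) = (y - 2)*(y + 3)*(y + 1)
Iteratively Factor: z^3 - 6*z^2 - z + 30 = (z - 3)*(z^2 - 3*z - 10) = (z - 5)*(z - 3)*(z + 2)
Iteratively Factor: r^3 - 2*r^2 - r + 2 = (r - 2)*(r^2 - 1) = (r - 2)*(r - 1)*(r + 1)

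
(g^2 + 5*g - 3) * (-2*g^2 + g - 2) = -2*g^4 - 9*g^3 + 9*g^2 - 13*g + 6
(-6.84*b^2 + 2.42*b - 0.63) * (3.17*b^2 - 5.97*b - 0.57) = -21.6828*b^4 + 48.5062*b^3 - 12.5457*b^2 + 2.3817*b + 0.3591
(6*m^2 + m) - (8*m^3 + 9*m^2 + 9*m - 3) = -8*m^3 - 3*m^2 - 8*m + 3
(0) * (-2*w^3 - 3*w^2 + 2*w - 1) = 0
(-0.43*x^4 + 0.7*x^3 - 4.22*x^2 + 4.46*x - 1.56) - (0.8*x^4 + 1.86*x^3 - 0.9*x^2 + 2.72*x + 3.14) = -1.23*x^4 - 1.16*x^3 - 3.32*x^2 + 1.74*x - 4.7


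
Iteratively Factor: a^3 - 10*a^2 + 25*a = (a)*(a^2 - 10*a + 25) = a*(a - 5)*(a - 5)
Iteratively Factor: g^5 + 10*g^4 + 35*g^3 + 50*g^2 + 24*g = (g + 1)*(g^4 + 9*g^3 + 26*g^2 + 24*g) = (g + 1)*(g + 4)*(g^3 + 5*g^2 + 6*g) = g*(g + 1)*(g + 4)*(g^2 + 5*g + 6) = g*(g + 1)*(g + 2)*(g + 4)*(g + 3)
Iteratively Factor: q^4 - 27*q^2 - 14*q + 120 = (q - 5)*(q^3 + 5*q^2 - 2*q - 24) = (q - 5)*(q - 2)*(q^2 + 7*q + 12) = (q - 5)*(q - 2)*(q + 3)*(q + 4)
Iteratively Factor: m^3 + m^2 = (m)*(m^2 + m) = m*(m + 1)*(m)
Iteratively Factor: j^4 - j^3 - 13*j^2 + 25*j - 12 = (j - 1)*(j^3 - 13*j + 12) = (j - 3)*(j - 1)*(j^2 + 3*j - 4) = (j - 3)*(j - 1)^2*(j + 4)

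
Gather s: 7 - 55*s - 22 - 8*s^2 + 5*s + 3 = -8*s^2 - 50*s - 12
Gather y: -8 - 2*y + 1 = -2*y - 7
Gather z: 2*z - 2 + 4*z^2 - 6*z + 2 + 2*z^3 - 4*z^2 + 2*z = 2*z^3 - 2*z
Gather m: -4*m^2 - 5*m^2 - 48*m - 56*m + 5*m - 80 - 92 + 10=-9*m^2 - 99*m - 162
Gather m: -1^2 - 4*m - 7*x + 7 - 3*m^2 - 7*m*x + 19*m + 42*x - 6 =-3*m^2 + m*(15 - 7*x) + 35*x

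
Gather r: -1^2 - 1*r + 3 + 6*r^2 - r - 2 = 6*r^2 - 2*r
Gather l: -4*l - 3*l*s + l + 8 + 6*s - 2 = l*(-3*s - 3) + 6*s + 6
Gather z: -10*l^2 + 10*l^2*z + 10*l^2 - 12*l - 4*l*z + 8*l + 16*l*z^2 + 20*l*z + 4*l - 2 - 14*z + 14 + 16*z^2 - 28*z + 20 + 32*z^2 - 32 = z^2*(16*l + 48) + z*(10*l^2 + 16*l - 42)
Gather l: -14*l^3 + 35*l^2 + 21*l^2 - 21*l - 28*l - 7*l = -14*l^3 + 56*l^2 - 56*l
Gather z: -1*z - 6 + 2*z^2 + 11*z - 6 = 2*z^2 + 10*z - 12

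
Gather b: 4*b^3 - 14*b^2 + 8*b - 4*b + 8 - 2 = 4*b^3 - 14*b^2 + 4*b + 6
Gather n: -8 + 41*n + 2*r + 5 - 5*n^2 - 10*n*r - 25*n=-5*n^2 + n*(16 - 10*r) + 2*r - 3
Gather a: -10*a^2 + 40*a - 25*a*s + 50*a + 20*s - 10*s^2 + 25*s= -10*a^2 + a*(90 - 25*s) - 10*s^2 + 45*s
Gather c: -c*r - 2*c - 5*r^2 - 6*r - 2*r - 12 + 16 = c*(-r - 2) - 5*r^2 - 8*r + 4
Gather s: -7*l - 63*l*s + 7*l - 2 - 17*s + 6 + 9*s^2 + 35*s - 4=9*s^2 + s*(18 - 63*l)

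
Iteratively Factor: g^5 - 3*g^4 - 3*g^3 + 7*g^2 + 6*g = (g + 1)*(g^4 - 4*g^3 + g^2 + 6*g) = (g - 3)*(g + 1)*(g^3 - g^2 - 2*g) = (g - 3)*(g - 2)*(g + 1)*(g^2 + g) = g*(g - 3)*(g - 2)*(g + 1)*(g + 1)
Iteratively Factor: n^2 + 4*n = (n + 4)*(n)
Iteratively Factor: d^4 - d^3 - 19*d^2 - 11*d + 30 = (d - 5)*(d^3 + 4*d^2 + d - 6) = (d - 5)*(d + 2)*(d^2 + 2*d - 3) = (d - 5)*(d + 2)*(d + 3)*(d - 1)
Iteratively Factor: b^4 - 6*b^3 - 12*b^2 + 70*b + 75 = (b + 1)*(b^3 - 7*b^2 - 5*b + 75) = (b - 5)*(b + 1)*(b^2 - 2*b - 15) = (b - 5)*(b + 1)*(b + 3)*(b - 5)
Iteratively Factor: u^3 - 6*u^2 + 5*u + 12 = (u - 3)*(u^2 - 3*u - 4) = (u - 4)*(u - 3)*(u + 1)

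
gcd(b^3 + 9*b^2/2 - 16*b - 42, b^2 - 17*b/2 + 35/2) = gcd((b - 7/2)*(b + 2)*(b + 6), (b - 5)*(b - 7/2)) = b - 7/2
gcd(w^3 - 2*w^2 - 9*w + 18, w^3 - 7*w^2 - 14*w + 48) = w^2 + w - 6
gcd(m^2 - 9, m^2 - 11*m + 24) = m - 3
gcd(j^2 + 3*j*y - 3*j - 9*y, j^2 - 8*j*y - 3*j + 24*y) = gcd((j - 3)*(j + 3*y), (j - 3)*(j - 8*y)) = j - 3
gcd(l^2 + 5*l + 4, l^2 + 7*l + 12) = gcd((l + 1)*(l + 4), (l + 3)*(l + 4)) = l + 4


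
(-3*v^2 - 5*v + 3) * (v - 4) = -3*v^3 + 7*v^2 + 23*v - 12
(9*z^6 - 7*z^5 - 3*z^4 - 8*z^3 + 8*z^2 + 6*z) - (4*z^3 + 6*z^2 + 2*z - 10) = 9*z^6 - 7*z^5 - 3*z^4 - 12*z^3 + 2*z^2 + 4*z + 10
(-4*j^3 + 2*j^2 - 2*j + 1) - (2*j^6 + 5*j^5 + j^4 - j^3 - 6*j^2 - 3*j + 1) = -2*j^6 - 5*j^5 - j^4 - 3*j^3 + 8*j^2 + j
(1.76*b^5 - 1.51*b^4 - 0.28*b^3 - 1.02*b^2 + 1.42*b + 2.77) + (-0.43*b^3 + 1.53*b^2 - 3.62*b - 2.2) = 1.76*b^5 - 1.51*b^4 - 0.71*b^3 + 0.51*b^2 - 2.2*b + 0.57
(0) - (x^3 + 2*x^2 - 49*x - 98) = -x^3 - 2*x^2 + 49*x + 98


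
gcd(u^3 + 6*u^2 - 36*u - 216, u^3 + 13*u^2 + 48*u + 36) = u^2 + 12*u + 36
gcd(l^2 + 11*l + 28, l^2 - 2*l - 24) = l + 4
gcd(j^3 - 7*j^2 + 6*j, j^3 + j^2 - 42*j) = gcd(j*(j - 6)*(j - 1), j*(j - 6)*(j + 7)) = j^2 - 6*j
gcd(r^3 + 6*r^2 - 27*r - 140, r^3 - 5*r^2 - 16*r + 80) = r^2 - r - 20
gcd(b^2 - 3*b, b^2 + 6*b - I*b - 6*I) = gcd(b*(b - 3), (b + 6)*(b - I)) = 1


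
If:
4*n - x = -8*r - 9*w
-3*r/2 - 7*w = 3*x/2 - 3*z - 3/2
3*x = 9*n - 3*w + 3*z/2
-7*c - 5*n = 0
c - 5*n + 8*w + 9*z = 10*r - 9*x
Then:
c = 2287*z/1438 + 276/719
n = -16009*z/7190 - 1932/3595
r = -13351*z/3595 - 4491/3595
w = 11661*z/3595 + 3786/3595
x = -33877*z/3595 - 9582/3595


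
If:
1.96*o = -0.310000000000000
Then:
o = -0.16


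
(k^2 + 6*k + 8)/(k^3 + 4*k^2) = (k + 2)/k^2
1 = 1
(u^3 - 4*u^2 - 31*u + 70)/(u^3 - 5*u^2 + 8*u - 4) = (u^2 - 2*u - 35)/(u^2 - 3*u + 2)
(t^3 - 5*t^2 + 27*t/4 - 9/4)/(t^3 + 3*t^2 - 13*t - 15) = (t^2 - 2*t + 3/4)/(t^2 + 6*t + 5)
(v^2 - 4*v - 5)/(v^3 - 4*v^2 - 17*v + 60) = (v + 1)/(v^2 + v - 12)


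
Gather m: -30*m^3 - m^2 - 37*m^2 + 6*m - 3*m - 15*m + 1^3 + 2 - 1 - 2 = -30*m^3 - 38*m^2 - 12*m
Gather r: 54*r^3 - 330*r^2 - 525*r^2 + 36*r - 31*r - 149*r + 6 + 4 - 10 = 54*r^3 - 855*r^2 - 144*r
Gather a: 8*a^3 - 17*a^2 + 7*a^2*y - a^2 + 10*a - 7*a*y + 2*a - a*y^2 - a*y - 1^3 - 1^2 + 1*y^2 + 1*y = 8*a^3 + a^2*(7*y - 18) + a*(-y^2 - 8*y + 12) + y^2 + y - 2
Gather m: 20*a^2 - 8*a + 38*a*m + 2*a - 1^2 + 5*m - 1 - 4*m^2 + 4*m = 20*a^2 - 6*a - 4*m^2 + m*(38*a + 9) - 2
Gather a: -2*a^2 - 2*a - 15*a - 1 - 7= -2*a^2 - 17*a - 8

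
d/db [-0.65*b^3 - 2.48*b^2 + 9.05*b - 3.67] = -1.95*b^2 - 4.96*b + 9.05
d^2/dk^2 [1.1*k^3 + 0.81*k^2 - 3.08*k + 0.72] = 6.6*k + 1.62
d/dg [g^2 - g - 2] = 2*g - 1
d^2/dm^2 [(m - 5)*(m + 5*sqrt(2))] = 2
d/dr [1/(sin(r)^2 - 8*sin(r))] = 2*(4 - sin(r))*cos(r)/((sin(r) - 8)^2*sin(r)^2)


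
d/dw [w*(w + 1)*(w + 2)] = 3*w^2 + 6*w + 2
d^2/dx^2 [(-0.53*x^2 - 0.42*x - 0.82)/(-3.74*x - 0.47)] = 21.697266/(52.313624*x^3 + 19.722516*x^2 + 2.478498*x + 0.103823)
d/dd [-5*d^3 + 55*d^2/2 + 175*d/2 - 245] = -15*d^2 + 55*d + 175/2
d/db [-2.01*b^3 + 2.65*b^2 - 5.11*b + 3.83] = -6.03*b^2 + 5.3*b - 5.11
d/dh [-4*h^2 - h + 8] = -8*h - 1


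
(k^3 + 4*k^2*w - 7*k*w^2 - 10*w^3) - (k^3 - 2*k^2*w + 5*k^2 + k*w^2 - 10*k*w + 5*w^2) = 6*k^2*w - 5*k^2 - 8*k*w^2 + 10*k*w - 10*w^3 - 5*w^2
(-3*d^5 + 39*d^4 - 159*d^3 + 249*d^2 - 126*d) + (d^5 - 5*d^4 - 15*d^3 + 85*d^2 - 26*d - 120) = -2*d^5 + 34*d^4 - 174*d^3 + 334*d^2 - 152*d - 120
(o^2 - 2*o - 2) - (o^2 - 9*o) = 7*o - 2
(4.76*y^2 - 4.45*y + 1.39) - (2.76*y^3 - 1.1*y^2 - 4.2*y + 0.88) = -2.76*y^3 + 5.86*y^2 - 0.25*y + 0.51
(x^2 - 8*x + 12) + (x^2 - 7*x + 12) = 2*x^2 - 15*x + 24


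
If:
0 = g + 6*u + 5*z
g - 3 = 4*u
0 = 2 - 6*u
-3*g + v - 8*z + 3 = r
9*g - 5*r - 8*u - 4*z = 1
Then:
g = 13/3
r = 202/25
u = 1/3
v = 596/75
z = -19/15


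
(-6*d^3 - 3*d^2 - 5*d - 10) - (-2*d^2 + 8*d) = -6*d^3 - d^2 - 13*d - 10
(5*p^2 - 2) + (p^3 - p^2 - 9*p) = p^3 + 4*p^2 - 9*p - 2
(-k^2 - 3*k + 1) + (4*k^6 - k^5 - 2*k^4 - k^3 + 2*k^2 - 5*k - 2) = 4*k^6 - k^5 - 2*k^4 - k^3 + k^2 - 8*k - 1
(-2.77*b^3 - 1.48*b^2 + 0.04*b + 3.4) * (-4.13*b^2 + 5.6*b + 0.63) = 11.4401*b^5 - 9.3996*b^4 - 10.1983*b^3 - 14.7504*b^2 + 19.0652*b + 2.142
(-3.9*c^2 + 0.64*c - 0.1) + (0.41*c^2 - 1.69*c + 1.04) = -3.49*c^2 - 1.05*c + 0.94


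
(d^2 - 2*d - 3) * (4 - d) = -d^3 + 6*d^2 - 5*d - 12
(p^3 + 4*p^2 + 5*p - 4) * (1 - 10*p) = -10*p^4 - 39*p^3 - 46*p^2 + 45*p - 4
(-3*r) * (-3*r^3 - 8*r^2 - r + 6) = 9*r^4 + 24*r^3 + 3*r^2 - 18*r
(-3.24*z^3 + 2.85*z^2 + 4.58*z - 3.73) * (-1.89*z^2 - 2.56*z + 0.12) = 6.1236*z^5 + 2.9079*z^4 - 16.341*z^3 - 4.3331*z^2 + 10.0984*z - 0.4476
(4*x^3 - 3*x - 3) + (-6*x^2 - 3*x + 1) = 4*x^3 - 6*x^2 - 6*x - 2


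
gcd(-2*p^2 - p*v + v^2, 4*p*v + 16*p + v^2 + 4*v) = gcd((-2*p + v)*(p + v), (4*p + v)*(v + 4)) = 1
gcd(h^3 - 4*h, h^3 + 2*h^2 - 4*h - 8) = h^2 - 4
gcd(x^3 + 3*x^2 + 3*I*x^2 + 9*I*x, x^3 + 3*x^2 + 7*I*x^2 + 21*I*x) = x^2 + 3*x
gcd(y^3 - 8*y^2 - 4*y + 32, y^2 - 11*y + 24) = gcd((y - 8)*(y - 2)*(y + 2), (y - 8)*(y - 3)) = y - 8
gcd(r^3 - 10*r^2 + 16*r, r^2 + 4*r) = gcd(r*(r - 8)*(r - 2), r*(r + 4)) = r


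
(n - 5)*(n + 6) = n^2 + n - 30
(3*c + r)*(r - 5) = 3*c*r - 15*c + r^2 - 5*r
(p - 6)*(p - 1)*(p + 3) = p^3 - 4*p^2 - 15*p + 18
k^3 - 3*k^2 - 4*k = k*(k - 4)*(k + 1)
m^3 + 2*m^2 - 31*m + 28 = (m - 4)*(m - 1)*(m + 7)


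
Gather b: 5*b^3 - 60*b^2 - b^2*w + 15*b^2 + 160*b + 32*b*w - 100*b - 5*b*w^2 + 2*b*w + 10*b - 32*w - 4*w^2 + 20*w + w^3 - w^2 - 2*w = 5*b^3 + b^2*(-w - 45) + b*(-5*w^2 + 34*w + 70) + w^3 - 5*w^2 - 14*w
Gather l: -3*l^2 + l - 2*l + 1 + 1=-3*l^2 - l + 2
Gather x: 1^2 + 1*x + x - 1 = 2*x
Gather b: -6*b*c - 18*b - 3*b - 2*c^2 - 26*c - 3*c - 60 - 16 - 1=b*(-6*c - 21) - 2*c^2 - 29*c - 77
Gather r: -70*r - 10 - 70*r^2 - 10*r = -70*r^2 - 80*r - 10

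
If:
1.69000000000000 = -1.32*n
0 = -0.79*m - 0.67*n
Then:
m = 1.09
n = -1.28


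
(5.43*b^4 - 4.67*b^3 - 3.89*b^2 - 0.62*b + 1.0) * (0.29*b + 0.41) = 1.5747*b^5 + 0.872*b^4 - 3.0428*b^3 - 1.7747*b^2 + 0.0358*b + 0.41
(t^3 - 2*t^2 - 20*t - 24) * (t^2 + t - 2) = t^5 - t^4 - 24*t^3 - 40*t^2 + 16*t + 48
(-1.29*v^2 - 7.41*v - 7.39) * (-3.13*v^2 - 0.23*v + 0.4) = 4.0377*v^4 + 23.49*v^3 + 24.319*v^2 - 1.2643*v - 2.956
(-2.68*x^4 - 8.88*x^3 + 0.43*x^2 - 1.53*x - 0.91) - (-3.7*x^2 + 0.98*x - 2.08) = -2.68*x^4 - 8.88*x^3 + 4.13*x^2 - 2.51*x + 1.17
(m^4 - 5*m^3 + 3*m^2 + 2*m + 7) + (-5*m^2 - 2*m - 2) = m^4 - 5*m^3 - 2*m^2 + 5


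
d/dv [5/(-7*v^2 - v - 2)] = 5*(14*v + 1)/(7*v^2 + v + 2)^2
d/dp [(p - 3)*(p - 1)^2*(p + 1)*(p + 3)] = 5*p^4 - 4*p^3 - 30*p^2 + 20*p + 9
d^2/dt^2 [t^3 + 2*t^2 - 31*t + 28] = 6*t + 4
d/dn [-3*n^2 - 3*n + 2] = -6*n - 3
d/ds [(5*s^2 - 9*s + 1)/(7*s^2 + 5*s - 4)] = (88*s^2 - 54*s + 31)/(49*s^4 + 70*s^3 - 31*s^2 - 40*s + 16)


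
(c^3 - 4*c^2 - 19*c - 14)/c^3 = 1 - 4/c - 19/c^2 - 14/c^3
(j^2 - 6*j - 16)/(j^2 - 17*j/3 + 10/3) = 3*(j^2 - 6*j - 16)/(3*j^2 - 17*j + 10)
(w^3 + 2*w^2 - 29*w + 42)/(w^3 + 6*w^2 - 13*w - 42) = (w - 2)/(w + 2)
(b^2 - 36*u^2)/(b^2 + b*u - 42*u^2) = (b + 6*u)/(b + 7*u)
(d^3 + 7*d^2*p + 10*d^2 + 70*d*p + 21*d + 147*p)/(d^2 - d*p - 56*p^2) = (-d^2 - 10*d - 21)/(-d + 8*p)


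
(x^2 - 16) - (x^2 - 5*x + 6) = 5*x - 22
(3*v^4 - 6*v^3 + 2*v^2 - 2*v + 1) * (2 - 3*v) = -9*v^5 + 24*v^4 - 18*v^3 + 10*v^2 - 7*v + 2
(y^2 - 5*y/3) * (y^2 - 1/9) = y^4 - 5*y^3/3 - y^2/9 + 5*y/27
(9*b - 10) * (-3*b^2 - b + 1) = -27*b^3 + 21*b^2 + 19*b - 10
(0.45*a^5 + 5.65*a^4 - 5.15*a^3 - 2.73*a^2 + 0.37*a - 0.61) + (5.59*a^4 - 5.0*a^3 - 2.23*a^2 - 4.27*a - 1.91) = 0.45*a^5 + 11.24*a^4 - 10.15*a^3 - 4.96*a^2 - 3.9*a - 2.52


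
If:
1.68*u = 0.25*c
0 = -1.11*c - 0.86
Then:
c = -0.77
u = -0.12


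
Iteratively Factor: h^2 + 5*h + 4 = (h + 1)*(h + 4)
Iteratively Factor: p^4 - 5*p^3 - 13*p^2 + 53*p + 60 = (p - 5)*(p^3 - 13*p - 12) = (p - 5)*(p + 3)*(p^2 - 3*p - 4) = (p - 5)*(p + 1)*(p + 3)*(p - 4)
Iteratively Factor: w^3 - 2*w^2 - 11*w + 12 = (w - 4)*(w^2 + 2*w - 3) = (w - 4)*(w - 1)*(w + 3)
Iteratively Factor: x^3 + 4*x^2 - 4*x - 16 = (x - 2)*(x^2 + 6*x + 8) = (x - 2)*(x + 2)*(x + 4)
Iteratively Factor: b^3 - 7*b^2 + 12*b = (b)*(b^2 - 7*b + 12) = b*(b - 4)*(b - 3)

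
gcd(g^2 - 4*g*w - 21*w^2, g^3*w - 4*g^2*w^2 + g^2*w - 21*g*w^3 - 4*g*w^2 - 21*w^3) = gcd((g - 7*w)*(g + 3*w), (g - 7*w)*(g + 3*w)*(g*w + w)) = -g^2 + 4*g*w + 21*w^2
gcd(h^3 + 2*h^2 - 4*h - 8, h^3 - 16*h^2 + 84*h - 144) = 1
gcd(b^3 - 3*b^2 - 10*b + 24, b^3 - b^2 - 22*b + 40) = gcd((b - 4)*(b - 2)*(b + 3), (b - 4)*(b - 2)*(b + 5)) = b^2 - 6*b + 8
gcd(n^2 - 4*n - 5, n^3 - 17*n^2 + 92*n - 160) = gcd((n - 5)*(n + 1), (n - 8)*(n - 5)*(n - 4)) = n - 5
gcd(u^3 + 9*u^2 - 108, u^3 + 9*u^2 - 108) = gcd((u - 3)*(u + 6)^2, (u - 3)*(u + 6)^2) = u^3 + 9*u^2 - 108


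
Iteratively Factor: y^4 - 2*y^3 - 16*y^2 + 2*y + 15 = (y - 1)*(y^3 - y^2 - 17*y - 15) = (y - 1)*(y + 1)*(y^2 - 2*y - 15) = (y - 1)*(y + 1)*(y + 3)*(y - 5)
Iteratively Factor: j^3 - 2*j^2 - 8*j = (j + 2)*(j^2 - 4*j) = (j - 4)*(j + 2)*(j)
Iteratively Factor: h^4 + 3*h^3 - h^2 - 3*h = (h)*(h^3 + 3*h^2 - h - 3) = h*(h + 3)*(h^2 - 1) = h*(h - 1)*(h + 3)*(h + 1)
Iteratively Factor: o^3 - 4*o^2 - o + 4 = (o + 1)*(o^2 - 5*o + 4) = (o - 4)*(o + 1)*(o - 1)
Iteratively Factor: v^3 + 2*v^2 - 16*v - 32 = (v - 4)*(v^2 + 6*v + 8) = (v - 4)*(v + 2)*(v + 4)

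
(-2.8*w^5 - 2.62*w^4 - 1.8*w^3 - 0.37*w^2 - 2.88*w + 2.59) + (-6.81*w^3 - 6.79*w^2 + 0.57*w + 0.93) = -2.8*w^5 - 2.62*w^4 - 8.61*w^3 - 7.16*w^2 - 2.31*w + 3.52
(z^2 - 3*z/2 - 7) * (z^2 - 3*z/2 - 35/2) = z^4 - 3*z^3 - 89*z^2/4 + 147*z/4 + 245/2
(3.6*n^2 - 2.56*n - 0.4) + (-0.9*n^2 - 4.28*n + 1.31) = 2.7*n^2 - 6.84*n + 0.91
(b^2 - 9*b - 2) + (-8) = b^2 - 9*b - 10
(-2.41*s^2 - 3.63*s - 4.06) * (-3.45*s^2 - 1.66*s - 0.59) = 8.3145*s^4 + 16.5241*s^3 + 21.4547*s^2 + 8.8813*s + 2.3954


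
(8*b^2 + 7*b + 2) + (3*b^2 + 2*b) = 11*b^2 + 9*b + 2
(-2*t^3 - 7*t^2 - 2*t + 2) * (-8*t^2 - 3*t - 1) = 16*t^5 + 62*t^4 + 39*t^3 - 3*t^2 - 4*t - 2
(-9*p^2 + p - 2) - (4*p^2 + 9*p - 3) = -13*p^2 - 8*p + 1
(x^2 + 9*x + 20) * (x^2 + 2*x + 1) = x^4 + 11*x^3 + 39*x^2 + 49*x + 20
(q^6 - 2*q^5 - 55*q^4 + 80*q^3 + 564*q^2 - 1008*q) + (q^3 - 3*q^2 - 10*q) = q^6 - 2*q^5 - 55*q^4 + 81*q^3 + 561*q^2 - 1018*q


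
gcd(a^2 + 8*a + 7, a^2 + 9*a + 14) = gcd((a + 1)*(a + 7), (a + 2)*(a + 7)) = a + 7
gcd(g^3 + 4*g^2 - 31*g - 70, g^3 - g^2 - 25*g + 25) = g - 5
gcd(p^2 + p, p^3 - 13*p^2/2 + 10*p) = p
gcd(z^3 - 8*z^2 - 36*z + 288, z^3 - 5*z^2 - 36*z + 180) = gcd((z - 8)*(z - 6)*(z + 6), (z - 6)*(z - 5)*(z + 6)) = z^2 - 36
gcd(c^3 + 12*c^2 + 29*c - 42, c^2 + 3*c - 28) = c + 7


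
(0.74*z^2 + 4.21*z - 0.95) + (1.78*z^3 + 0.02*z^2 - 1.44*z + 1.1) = 1.78*z^3 + 0.76*z^2 + 2.77*z + 0.15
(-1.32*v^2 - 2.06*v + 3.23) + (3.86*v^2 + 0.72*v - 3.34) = 2.54*v^2 - 1.34*v - 0.11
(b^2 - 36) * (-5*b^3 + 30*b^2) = -5*b^5 + 30*b^4 + 180*b^3 - 1080*b^2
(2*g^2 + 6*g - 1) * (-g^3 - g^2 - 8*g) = -2*g^5 - 8*g^4 - 21*g^3 - 47*g^2 + 8*g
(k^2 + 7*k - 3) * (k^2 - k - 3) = k^4 + 6*k^3 - 13*k^2 - 18*k + 9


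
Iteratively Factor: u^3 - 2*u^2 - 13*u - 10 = (u + 1)*(u^2 - 3*u - 10) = (u + 1)*(u + 2)*(u - 5)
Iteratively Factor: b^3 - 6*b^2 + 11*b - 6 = (b - 1)*(b^2 - 5*b + 6) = (b - 3)*(b - 1)*(b - 2)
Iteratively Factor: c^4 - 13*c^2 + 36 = (c + 3)*(c^3 - 3*c^2 - 4*c + 12) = (c - 3)*(c + 3)*(c^2 - 4) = (c - 3)*(c - 2)*(c + 3)*(c + 2)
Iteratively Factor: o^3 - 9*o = (o)*(o^2 - 9) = o*(o + 3)*(o - 3)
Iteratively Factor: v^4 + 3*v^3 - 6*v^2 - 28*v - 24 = (v - 3)*(v^3 + 6*v^2 + 12*v + 8) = (v - 3)*(v + 2)*(v^2 + 4*v + 4) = (v - 3)*(v + 2)^2*(v + 2)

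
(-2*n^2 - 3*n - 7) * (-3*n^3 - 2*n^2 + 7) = 6*n^5 + 13*n^4 + 27*n^3 - 21*n - 49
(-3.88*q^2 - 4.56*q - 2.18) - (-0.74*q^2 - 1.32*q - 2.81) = -3.14*q^2 - 3.24*q + 0.63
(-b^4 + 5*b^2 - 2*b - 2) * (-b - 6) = b^5 + 6*b^4 - 5*b^3 - 28*b^2 + 14*b + 12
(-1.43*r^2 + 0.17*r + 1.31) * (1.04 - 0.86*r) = 1.2298*r^3 - 1.6334*r^2 - 0.9498*r + 1.3624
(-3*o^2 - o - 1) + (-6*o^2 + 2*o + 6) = -9*o^2 + o + 5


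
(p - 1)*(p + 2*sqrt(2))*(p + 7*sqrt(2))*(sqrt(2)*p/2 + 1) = sqrt(2)*p^4/2 - sqrt(2)*p^3/2 + 10*p^3 - 10*p^2 + 23*sqrt(2)*p^2 - 23*sqrt(2)*p + 28*p - 28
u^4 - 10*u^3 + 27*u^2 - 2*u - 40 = (u - 5)*(u - 4)*(u - 2)*(u + 1)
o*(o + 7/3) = o^2 + 7*o/3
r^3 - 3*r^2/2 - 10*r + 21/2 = (r - 7/2)*(r - 1)*(r + 3)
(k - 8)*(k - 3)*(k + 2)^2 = k^4 - 7*k^3 - 16*k^2 + 52*k + 96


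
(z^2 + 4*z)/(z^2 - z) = (z + 4)/(z - 1)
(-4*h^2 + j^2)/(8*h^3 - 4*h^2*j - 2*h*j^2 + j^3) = -1/(2*h - j)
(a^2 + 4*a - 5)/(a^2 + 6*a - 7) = (a + 5)/(a + 7)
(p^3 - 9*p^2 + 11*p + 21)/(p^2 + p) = p - 10 + 21/p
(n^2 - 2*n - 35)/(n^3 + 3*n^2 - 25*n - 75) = (n - 7)/(n^2 - 2*n - 15)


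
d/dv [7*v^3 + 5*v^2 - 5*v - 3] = 21*v^2 + 10*v - 5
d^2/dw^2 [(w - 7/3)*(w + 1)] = 2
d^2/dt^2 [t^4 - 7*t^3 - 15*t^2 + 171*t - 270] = 12*t^2 - 42*t - 30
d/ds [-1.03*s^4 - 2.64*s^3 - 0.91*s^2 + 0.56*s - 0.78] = -4.12*s^3 - 7.92*s^2 - 1.82*s + 0.56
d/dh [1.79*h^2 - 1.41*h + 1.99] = 3.58*h - 1.41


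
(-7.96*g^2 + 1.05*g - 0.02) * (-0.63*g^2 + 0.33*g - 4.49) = 5.0148*g^4 - 3.2883*g^3 + 36.0995*g^2 - 4.7211*g + 0.0898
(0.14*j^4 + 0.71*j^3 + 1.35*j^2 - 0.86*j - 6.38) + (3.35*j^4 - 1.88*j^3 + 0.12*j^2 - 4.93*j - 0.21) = 3.49*j^4 - 1.17*j^3 + 1.47*j^2 - 5.79*j - 6.59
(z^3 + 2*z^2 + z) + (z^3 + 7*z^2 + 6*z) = 2*z^3 + 9*z^2 + 7*z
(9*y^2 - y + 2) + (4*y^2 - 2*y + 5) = 13*y^2 - 3*y + 7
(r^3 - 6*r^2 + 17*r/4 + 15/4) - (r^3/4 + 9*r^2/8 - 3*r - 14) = 3*r^3/4 - 57*r^2/8 + 29*r/4 + 71/4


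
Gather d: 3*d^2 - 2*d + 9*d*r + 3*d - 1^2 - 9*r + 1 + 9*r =3*d^2 + d*(9*r + 1)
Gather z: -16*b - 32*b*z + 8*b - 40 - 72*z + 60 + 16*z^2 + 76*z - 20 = -8*b + 16*z^2 + z*(4 - 32*b)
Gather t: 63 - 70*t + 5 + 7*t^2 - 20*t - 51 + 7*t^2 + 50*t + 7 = 14*t^2 - 40*t + 24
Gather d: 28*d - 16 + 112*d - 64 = 140*d - 80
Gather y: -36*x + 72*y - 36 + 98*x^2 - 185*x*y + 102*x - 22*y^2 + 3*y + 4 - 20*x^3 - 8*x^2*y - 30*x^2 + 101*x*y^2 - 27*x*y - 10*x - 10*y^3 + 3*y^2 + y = -20*x^3 + 68*x^2 + 56*x - 10*y^3 + y^2*(101*x - 19) + y*(-8*x^2 - 212*x + 76) - 32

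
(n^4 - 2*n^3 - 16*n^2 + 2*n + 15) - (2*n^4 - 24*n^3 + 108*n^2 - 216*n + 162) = -n^4 + 22*n^3 - 124*n^2 + 218*n - 147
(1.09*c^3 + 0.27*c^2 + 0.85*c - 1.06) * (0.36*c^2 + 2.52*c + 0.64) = 0.3924*c^5 + 2.844*c^4 + 1.684*c^3 + 1.9332*c^2 - 2.1272*c - 0.6784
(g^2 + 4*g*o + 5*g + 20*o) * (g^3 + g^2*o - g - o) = g^5 + 5*g^4*o + 5*g^4 + 4*g^3*o^2 + 25*g^3*o - g^3 + 20*g^2*o^2 - 5*g^2*o - 5*g^2 - 4*g*o^2 - 25*g*o - 20*o^2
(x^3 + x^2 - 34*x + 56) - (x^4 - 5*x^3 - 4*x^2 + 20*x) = -x^4 + 6*x^3 + 5*x^2 - 54*x + 56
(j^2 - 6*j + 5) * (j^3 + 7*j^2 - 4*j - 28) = j^5 + j^4 - 41*j^3 + 31*j^2 + 148*j - 140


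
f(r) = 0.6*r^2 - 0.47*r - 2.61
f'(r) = 1.2*r - 0.47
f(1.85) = -1.43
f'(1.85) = 1.75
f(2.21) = -0.72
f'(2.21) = 2.18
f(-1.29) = -1.01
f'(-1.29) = -2.02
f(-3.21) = 5.08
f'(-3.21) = -4.32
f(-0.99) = -1.56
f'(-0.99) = -1.66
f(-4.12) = 9.51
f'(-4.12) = -5.41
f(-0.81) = -1.84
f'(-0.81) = -1.44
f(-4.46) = 11.42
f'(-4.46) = -5.82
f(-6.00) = 21.81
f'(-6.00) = -7.67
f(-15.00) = 139.44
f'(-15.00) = -18.47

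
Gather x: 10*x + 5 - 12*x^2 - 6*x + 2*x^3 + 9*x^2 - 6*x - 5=2*x^3 - 3*x^2 - 2*x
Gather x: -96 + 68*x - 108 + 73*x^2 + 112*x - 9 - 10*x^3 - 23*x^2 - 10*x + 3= -10*x^3 + 50*x^2 + 170*x - 210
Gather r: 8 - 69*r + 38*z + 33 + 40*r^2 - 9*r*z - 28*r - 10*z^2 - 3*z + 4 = 40*r^2 + r*(-9*z - 97) - 10*z^2 + 35*z + 45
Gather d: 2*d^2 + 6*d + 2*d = 2*d^2 + 8*d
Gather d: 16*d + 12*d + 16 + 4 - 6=28*d + 14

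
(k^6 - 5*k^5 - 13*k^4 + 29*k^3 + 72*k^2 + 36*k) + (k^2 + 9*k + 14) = k^6 - 5*k^5 - 13*k^4 + 29*k^3 + 73*k^2 + 45*k + 14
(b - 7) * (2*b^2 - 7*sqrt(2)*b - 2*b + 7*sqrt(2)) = 2*b^3 - 16*b^2 - 7*sqrt(2)*b^2 + 14*b + 56*sqrt(2)*b - 49*sqrt(2)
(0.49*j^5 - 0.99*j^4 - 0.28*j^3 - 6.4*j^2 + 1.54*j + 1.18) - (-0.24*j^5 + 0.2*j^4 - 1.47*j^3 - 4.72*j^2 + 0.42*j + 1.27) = 0.73*j^5 - 1.19*j^4 + 1.19*j^3 - 1.68*j^2 + 1.12*j - 0.0900000000000001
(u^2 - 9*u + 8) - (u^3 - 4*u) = -u^3 + u^2 - 5*u + 8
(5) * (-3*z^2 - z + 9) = -15*z^2 - 5*z + 45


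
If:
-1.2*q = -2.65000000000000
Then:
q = 2.21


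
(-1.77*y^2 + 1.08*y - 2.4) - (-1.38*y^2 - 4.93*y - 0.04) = -0.39*y^2 + 6.01*y - 2.36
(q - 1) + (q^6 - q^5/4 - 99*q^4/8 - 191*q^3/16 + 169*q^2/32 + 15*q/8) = q^6 - q^5/4 - 99*q^4/8 - 191*q^3/16 + 169*q^2/32 + 23*q/8 - 1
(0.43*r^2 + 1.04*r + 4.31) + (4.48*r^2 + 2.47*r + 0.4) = 4.91*r^2 + 3.51*r + 4.71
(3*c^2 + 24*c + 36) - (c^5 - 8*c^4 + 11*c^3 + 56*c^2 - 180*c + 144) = -c^5 + 8*c^4 - 11*c^3 - 53*c^2 + 204*c - 108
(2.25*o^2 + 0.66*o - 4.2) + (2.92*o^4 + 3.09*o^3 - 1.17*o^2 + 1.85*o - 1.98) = 2.92*o^4 + 3.09*o^3 + 1.08*o^2 + 2.51*o - 6.18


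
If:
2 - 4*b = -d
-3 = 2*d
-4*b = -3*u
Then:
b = 1/8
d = -3/2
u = 1/6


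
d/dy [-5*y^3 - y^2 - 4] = y*(-15*y - 2)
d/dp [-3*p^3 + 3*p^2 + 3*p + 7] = -9*p^2 + 6*p + 3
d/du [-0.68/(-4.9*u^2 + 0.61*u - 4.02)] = (0.4148 - 6.664*u)/(4.9*u^2 - 0.61*u + 4.02)^2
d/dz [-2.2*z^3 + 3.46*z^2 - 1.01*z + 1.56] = -6.6*z^2 + 6.92*z - 1.01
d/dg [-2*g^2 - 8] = -4*g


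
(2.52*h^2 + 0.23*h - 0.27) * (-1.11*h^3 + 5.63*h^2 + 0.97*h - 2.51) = -2.7972*h^5 + 13.9323*h^4 + 4.039*h^3 - 7.6222*h^2 - 0.8392*h + 0.6777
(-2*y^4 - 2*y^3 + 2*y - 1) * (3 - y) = 2*y^5 - 4*y^4 - 6*y^3 - 2*y^2 + 7*y - 3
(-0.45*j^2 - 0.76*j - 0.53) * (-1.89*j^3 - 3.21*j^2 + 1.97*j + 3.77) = 0.8505*j^5 + 2.8809*j^4 + 2.5548*j^3 - 1.4924*j^2 - 3.9093*j - 1.9981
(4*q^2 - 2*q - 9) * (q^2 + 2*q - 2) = 4*q^4 + 6*q^3 - 21*q^2 - 14*q + 18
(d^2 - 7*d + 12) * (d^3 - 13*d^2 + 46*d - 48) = d^5 - 20*d^4 + 149*d^3 - 526*d^2 + 888*d - 576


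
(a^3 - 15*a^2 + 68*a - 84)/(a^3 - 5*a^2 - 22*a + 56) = (a - 6)/(a + 4)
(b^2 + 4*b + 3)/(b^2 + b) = (b + 3)/b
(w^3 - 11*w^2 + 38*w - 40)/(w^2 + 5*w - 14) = (w^2 - 9*w + 20)/(w + 7)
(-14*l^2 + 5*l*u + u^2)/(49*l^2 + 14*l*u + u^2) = (-2*l + u)/(7*l + u)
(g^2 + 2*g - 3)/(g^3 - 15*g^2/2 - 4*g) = 2*(-g^2 - 2*g + 3)/(g*(-2*g^2 + 15*g + 8))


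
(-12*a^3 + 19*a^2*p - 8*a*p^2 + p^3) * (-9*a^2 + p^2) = 108*a^5 - 171*a^4*p + 60*a^3*p^2 + 10*a^2*p^3 - 8*a*p^4 + p^5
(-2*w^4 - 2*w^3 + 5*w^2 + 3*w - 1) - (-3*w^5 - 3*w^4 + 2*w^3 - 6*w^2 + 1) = 3*w^5 + w^4 - 4*w^3 + 11*w^2 + 3*w - 2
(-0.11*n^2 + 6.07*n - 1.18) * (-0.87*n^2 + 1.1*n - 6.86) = 0.0957*n^4 - 5.4019*n^3 + 8.4582*n^2 - 42.9382*n + 8.0948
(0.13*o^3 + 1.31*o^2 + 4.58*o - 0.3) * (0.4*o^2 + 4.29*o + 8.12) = 0.052*o^5 + 1.0817*o^4 + 8.5075*o^3 + 30.1654*o^2 + 35.9026*o - 2.436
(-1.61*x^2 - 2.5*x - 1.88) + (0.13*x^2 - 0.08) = -1.48*x^2 - 2.5*x - 1.96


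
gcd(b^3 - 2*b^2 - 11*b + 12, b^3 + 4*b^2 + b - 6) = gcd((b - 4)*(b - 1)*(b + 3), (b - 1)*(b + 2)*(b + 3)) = b^2 + 2*b - 3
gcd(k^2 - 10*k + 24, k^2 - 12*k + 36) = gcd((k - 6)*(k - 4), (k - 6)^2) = k - 6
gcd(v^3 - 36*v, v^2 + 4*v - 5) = 1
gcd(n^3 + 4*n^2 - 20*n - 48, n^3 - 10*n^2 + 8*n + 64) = n^2 - 2*n - 8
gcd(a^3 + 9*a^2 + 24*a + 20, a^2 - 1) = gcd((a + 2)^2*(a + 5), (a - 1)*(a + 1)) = 1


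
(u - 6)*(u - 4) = u^2 - 10*u + 24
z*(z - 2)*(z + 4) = z^3 + 2*z^2 - 8*z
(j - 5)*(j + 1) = j^2 - 4*j - 5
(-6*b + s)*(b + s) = -6*b^2 - 5*b*s + s^2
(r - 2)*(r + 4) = r^2 + 2*r - 8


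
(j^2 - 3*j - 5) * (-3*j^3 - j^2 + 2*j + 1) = -3*j^5 + 8*j^4 + 20*j^3 - 13*j - 5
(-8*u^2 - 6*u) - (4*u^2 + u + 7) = -12*u^2 - 7*u - 7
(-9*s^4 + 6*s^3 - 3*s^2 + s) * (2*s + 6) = -18*s^5 - 42*s^4 + 30*s^3 - 16*s^2 + 6*s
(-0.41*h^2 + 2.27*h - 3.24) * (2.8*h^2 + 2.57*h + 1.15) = -1.148*h^4 + 5.3023*h^3 - 3.7096*h^2 - 5.7163*h - 3.726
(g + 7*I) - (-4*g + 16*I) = 5*g - 9*I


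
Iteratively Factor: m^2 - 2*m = (m)*(m - 2)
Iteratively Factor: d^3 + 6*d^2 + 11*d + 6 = (d + 1)*(d^2 + 5*d + 6) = (d + 1)*(d + 3)*(d + 2)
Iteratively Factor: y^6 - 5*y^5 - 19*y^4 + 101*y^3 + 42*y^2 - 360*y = (y + 2)*(y^5 - 7*y^4 - 5*y^3 + 111*y^2 - 180*y) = (y - 3)*(y + 2)*(y^4 - 4*y^3 - 17*y^2 + 60*y) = (y - 5)*(y - 3)*(y + 2)*(y^3 + y^2 - 12*y) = y*(y - 5)*(y - 3)*(y + 2)*(y^2 + y - 12) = y*(y - 5)*(y - 3)*(y + 2)*(y + 4)*(y - 3)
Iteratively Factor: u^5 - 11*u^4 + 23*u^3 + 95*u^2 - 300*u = (u - 5)*(u^4 - 6*u^3 - 7*u^2 + 60*u) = (u - 5)*(u + 3)*(u^3 - 9*u^2 + 20*u) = u*(u - 5)*(u + 3)*(u^2 - 9*u + 20) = u*(u - 5)*(u - 4)*(u + 3)*(u - 5)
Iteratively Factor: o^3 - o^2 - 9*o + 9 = (o - 1)*(o^2 - 9) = (o - 3)*(o - 1)*(o + 3)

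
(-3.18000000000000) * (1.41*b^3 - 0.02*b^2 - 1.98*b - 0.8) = -4.4838*b^3 + 0.0636*b^2 + 6.2964*b + 2.544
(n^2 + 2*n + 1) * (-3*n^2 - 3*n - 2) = -3*n^4 - 9*n^3 - 11*n^2 - 7*n - 2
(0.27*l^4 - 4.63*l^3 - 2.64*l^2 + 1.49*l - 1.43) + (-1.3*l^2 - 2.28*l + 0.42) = 0.27*l^4 - 4.63*l^3 - 3.94*l^2 - 0.79*l - 1.01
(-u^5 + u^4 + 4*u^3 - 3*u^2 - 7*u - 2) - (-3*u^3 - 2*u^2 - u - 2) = -u^5 + u^4 + 7*u^3 - u^2 - 6*u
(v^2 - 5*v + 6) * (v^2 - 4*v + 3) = v^4 - 9*v^3 + 29*v^2 - 39*v + 18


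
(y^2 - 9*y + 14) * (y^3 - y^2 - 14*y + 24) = y^5 - 10*y^4 + 9*y^3 + 136*y^2 - 412*y + 336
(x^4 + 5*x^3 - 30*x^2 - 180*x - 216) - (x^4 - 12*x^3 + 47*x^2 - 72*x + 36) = 17*x^3 - 77*x^2 - 108*x - 252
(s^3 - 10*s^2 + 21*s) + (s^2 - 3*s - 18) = s^3 - 9*s^2 + 18*s - 18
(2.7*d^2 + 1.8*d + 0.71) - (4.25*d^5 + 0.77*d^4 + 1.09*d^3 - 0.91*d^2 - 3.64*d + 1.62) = -4.25*d^5 - 0.77*d^4 - 1.09*d^3 + 3.61*d^2 + 5.44*d - 0.91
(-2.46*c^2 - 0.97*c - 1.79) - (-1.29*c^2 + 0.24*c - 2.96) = -1.17*c^2 - 1.21*c + 1.17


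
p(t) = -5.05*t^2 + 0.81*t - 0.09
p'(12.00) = -120.39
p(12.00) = -717.57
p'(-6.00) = 61.41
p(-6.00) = -186.75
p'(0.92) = -8.48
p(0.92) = -3.62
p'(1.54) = -14.74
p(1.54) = -10.82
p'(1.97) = -19.09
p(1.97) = -18.09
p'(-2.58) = 26.87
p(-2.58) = -35.79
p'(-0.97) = 10.61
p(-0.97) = -5.63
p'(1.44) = -13.73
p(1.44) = -9.40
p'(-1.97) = 20.71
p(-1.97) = -21.28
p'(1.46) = -13.94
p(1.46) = -9.67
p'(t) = 0.81 - 10.1*t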